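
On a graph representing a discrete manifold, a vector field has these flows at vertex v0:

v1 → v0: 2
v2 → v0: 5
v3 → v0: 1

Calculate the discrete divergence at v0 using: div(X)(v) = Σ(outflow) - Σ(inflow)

Divergence = sum of outgoing flows = (-2) + (-5) + (-1) = -8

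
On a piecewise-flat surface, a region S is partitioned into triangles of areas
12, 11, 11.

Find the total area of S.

12 + 11 + 11 = 34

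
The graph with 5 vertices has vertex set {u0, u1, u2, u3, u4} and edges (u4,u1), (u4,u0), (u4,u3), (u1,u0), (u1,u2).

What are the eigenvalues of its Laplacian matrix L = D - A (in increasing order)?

Degrees: deg(u0) = 2, deg(u1) = 3, deg(u2) = 1, deg(u3) = 1, deg(u4) = 3.
L = D − A with rows/columns ordered (u0, u1, u2, u3, u4):
  [ 2, -1,  0,  0, -1]
  [-1,  3, -1,  0, -1]
  [ 0, -1,  1,  0,  0]
  [ 0,  0,  0,  1, -1]
  [-1, -1,  0, -1,  3]
Characteristic polynomial: det(λI − L) = λ(λ² − 5λ + 3)(λ² − 5λ + 5).
Roots: λ = 0; (λ² − 5λ + 3) = 0 ⇒ λ = (5 ± √13)/2 ≈ 0.6972, 4.3028; (λ² − 5λ + 5) = 0 ⇒ λ = (5 ± √5)/2 ≈ 1.382, 3.618.
(Check: the roots sum (with multiplicity) to 10, matching trace L = Σdeg = 2·5 = 10.)
Laplacian eigenvalues (increasing order): [0.0, 0.6972, 1.382, 3.618, 4.3028]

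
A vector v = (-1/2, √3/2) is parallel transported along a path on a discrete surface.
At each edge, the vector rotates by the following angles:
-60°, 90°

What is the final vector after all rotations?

Total rotation: (-60°) + 90° = 30°. Final vector: (-0.8660, 0.5000)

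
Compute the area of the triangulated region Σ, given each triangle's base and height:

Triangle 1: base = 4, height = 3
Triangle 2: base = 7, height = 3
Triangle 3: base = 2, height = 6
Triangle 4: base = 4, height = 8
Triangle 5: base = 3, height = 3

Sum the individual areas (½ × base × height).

(1/2)×4×3 + (1/2)×7×3 + (1/2)×2×6 + (1/2)×4×8 + (1/2)×3×3 = 43.0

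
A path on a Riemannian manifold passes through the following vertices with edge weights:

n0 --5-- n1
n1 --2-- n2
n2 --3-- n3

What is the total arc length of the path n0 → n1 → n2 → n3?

Arc length = 5 + 2 + 3 = 10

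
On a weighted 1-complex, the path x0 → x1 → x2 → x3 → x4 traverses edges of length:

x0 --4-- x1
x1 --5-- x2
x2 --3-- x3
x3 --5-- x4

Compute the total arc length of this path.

Arc length = 4 + 5 + 3 + 5 = 17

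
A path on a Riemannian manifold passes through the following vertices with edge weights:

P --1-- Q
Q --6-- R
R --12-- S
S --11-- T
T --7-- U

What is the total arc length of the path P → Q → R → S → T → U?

Arc length = 1 + 6 + 12 + 11 + 7 = 37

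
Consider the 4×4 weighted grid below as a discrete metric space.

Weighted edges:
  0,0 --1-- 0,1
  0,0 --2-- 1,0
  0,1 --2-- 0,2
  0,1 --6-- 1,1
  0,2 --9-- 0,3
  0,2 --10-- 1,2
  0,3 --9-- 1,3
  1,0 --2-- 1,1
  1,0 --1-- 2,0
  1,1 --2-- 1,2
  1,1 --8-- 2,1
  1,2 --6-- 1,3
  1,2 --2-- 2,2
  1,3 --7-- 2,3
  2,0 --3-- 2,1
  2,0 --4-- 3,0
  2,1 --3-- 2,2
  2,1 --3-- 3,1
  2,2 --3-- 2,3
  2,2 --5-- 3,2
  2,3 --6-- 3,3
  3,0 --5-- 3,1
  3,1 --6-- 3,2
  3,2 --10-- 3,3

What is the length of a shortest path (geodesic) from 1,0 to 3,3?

Shortest path: 1,0 → 1,1 → 1,2 → 2,2 → 2,3 → 3,3, total weight = 15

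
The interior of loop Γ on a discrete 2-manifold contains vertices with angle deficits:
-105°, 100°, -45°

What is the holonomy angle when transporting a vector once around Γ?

Holonomy = total enclosed curvature = (-105°) + 100° + (-45°) = -50°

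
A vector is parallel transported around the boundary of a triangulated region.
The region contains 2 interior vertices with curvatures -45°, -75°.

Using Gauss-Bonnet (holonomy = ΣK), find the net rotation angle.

Holonomy = total enclosed curvature = (-45°) + (-75°) = -120°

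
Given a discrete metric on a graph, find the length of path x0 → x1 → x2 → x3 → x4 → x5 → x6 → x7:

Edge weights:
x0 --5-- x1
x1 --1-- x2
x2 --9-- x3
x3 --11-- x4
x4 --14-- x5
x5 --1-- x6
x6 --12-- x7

Arc length = 5 + 1 + 9 + 11 + 14 + 1 + 12 = 53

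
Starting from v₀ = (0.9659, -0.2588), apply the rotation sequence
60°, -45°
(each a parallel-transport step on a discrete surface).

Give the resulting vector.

Total rotation: 60° + (-45°) = 15°. Final vector: (1, 0)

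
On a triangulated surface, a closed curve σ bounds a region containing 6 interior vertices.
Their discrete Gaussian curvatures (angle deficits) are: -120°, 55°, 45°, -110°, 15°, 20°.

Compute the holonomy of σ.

Holonomy = total enclosed curvature = (-120°) + 55° + 45° + (-110°) + 15° + 20° = -95°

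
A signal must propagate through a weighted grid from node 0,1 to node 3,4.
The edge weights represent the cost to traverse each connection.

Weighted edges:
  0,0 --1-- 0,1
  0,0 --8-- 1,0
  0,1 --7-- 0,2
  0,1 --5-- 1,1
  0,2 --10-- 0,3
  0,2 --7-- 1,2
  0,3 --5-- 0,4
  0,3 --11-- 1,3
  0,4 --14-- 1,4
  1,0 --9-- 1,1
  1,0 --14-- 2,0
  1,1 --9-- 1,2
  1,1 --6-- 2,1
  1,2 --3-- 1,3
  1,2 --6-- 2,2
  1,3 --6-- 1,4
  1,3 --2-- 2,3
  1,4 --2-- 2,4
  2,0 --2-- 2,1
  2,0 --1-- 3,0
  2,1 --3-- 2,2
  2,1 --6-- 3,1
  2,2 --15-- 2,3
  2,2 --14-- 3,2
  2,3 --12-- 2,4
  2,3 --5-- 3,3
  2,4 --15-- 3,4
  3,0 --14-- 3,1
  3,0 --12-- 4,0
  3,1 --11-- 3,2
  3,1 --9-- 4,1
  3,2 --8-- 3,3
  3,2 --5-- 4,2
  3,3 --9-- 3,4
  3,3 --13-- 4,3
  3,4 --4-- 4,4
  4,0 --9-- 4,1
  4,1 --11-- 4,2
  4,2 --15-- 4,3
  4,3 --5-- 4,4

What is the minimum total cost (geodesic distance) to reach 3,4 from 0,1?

Shortest path: 0,1 → 1,1 → 1,2 → 1,3 → 2,3 → 3,3 → 3,4, total weight = 33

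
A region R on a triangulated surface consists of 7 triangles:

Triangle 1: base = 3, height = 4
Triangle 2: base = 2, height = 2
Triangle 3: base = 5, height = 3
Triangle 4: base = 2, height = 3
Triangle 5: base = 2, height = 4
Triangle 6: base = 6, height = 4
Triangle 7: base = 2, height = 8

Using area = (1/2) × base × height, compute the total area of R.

(1/2)×3×4 + (1/2)×2×2 + (1/2)×5×3 + (1/2)×2×3 + (1/2)×2×4 + (1/2)×6×4 + (1/2)×2×8 = 42.5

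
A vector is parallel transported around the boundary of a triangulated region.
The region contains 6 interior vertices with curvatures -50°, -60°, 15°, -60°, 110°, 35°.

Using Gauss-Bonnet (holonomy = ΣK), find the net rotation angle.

Holonomy = total enclosed curvature = (-50°) + (-60°) + 15° + (-60°) + 110° + 35° = -10°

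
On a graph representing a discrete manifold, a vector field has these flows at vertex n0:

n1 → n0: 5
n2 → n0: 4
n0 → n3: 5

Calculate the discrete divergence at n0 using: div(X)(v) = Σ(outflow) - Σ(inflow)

Divergence = sum of outgoing flows = (-5) + (-4) + 5 = -4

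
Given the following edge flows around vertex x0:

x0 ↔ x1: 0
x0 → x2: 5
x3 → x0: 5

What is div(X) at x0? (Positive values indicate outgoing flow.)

Divergence = sum of outgoing flows = 0 + 5 + (-5) = 0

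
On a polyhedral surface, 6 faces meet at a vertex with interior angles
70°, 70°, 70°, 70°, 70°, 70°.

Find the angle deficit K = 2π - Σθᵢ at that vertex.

Sum of angles = 420°. K = 360° - 420° = -60°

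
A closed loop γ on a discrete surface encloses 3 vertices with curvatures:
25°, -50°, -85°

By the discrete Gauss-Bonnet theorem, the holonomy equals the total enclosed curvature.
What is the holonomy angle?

Holonomy = total enclosed curvature = 25° + (-50°) + (-85°) = -110°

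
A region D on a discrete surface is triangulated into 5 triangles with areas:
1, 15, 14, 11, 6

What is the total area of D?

1 + 15 + 14 + 11 + 6 = 47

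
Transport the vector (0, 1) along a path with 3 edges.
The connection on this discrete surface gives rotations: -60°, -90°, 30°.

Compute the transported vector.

Total rotation: (-60°) + (-90°) + 30° = -120°. Final vector: (0.8660, -0.5000)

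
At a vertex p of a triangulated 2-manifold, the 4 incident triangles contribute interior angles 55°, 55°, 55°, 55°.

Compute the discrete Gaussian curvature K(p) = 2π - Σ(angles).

Sum of angles = 220°. K = 360° - 220° = 140° = 7π/9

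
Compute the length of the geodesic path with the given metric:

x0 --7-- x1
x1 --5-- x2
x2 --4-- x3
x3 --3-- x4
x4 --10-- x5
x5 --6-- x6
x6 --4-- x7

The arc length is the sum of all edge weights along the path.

Arc length = 7 + 5 + 4 + 3 + 10 + 6 + 4 = 39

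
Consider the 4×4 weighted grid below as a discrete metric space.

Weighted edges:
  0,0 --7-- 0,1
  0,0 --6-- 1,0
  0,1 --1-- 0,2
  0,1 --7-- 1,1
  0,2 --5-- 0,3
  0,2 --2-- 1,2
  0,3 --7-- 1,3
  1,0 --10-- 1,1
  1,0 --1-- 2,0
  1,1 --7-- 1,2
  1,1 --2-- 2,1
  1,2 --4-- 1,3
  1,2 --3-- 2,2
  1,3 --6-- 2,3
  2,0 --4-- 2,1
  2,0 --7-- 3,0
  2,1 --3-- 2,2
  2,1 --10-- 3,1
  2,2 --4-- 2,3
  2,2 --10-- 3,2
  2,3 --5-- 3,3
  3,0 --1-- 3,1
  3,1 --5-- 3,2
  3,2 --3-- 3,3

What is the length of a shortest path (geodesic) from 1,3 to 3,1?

Shortest path: 1,3 → 2,3 → 3,3 → 3,2 → 3,1, total weight = 19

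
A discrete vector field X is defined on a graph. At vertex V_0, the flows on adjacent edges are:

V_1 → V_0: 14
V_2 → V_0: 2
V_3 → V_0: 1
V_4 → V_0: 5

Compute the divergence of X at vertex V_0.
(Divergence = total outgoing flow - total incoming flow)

Divergence = sum of outgoing flows = (-14) + (-2) + (-1) + (-5) = -22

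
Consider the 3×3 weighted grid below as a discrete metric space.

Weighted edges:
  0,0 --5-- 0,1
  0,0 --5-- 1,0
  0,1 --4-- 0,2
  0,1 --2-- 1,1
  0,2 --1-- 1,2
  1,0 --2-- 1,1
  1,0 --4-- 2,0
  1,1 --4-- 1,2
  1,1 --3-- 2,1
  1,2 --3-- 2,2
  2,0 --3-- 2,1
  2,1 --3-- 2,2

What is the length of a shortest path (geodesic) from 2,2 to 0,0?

Shortest path: 2,2 → 1,2 → 0,2 → 0,1 → 0,0, total weight = 13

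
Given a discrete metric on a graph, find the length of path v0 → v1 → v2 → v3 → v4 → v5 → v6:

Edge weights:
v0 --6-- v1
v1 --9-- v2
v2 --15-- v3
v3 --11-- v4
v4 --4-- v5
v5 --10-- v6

Arc length = 6 + 9 + 15 + 11 + 4 + 10 = 55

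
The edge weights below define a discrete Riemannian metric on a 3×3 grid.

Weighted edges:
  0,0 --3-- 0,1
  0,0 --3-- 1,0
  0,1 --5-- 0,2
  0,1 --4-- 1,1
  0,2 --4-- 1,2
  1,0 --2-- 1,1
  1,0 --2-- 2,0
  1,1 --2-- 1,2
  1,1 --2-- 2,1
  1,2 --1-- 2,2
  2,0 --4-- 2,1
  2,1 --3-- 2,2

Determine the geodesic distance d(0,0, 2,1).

Shortest path: 0,0 → 1,0 → 1,1 → 2,1, total weight = 7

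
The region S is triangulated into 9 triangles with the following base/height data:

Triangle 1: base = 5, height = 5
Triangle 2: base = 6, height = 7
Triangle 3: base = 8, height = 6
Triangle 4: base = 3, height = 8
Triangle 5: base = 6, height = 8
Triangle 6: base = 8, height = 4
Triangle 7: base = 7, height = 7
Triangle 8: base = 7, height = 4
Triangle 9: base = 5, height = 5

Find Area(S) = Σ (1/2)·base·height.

(1/2)×5×5 + (1/2)×6×7 + (1/2)×8×6 + (1/2)×3×8 + (1/2)×6×8 + (1/2)×8×4 + (1/2)×7×7 + (1/2)×7×4 + (1/2)×5×5 = 160.5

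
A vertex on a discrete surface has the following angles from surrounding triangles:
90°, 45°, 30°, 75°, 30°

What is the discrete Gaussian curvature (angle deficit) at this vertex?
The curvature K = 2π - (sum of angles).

Sum of angles = 270°. K = 360° - 270° = 90°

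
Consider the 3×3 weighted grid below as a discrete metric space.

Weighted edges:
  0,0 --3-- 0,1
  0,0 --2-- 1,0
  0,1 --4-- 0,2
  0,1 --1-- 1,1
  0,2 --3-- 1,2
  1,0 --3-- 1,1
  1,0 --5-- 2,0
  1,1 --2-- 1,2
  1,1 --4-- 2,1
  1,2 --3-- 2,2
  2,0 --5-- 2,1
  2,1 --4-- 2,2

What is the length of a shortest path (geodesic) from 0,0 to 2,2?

Shortest path: 0,0 → 0,1 → 1,1 → 1,2 → 2,2, total weight = 9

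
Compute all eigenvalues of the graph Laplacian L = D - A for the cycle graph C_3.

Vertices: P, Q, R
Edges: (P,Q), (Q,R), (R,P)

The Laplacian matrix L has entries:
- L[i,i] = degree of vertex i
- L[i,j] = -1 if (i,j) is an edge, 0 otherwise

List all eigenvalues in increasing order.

The cycle graph C_n has Laplacian eigenvalues λ_k = 2 − 2cos(2πk/n), k = 0, 1, …, n−1. Here n = 3:
k=0: 2 − 2cos(0) = 0.0; k=1: 2 − 2cos(2π/3) = 3.0; k=2: 2 − 2cos(4π/3) = 3.0.
Laplacian eigenvalues (increasing order): [0.0, 3.0, 3.0]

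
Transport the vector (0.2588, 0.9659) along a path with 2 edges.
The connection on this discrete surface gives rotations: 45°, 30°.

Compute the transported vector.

Total rotation: 45° + 30° = 75°. Final vector: (-0.8660, 0.5000)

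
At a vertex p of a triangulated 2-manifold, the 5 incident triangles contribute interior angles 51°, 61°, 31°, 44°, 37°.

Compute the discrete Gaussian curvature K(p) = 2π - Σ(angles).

Sum of angles = 224°. K = 360° - 224° = 136° = 34π/45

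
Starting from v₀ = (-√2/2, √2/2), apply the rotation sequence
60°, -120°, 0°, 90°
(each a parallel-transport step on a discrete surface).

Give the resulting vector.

Total rotation: 60° + (-120°) + 0° + 90° = 30°. Final vector: (-0.9659, 0.2588)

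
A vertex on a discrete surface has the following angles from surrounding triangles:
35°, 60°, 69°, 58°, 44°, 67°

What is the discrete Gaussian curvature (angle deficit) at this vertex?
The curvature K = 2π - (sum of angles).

Sum of angles = 333°. K = 360° - 333° = 27° = 3π/20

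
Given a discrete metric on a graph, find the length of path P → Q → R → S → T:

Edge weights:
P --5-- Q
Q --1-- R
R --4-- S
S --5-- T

Arc length = 5 + 1 + 4 + 5 = 15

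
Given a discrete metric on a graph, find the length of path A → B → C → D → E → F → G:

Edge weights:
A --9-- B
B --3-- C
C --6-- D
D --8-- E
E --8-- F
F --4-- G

Arc length = 9 + 3 + 6 + 8 + 8 + 4 = 38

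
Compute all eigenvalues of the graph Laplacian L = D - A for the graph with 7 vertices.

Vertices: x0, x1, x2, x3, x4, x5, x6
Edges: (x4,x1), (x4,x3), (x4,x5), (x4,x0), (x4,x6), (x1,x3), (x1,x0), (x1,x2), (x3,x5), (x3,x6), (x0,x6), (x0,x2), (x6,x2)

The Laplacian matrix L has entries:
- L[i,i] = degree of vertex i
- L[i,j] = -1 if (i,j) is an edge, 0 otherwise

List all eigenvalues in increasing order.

Degrees: deg(x0) = 4, deg(x1) = 4, deg(x2) = 3, deg(x3) = 4, deg(x4) = 5, deg(x5) = 2, deg(x6) = 4.
L = D − A with rows/columns ordered (x0, x1, x2, x3, x4, x5, x6):
  [ 4, -1, -1,  0, -1,  0, -1]
  [-1,  4, -1, -1, -1,  0,  0]
  [-1, -1,  3,  0,  0,  0, -1]
  [ 0, -1,  0,  4, -1, -1, -1]
  [-1, -1,  0, -1,  5, -1, -1]
  [ 0,  0,  0, -1, -1,  2,  0]
  [-1,  0, -1, -1, -1,  0,  4]
Characteristic polynomial: det(λI − L) = λ(λ² − 6λ + 7)(λ² − 10λ + 23)(λ − 4)(λ − 6).
Roots: λ = 0; (λ² − 6λ + 7) = 0 ⇒ λ = 3 ± √2 ≈ 1.5858, 4.4142; (λ² − 10λ + 23) = 0 ⇒ λ = 5 ± √2 ≈ 3.5858, 6.4142; (λ − 4) = 0 ⇒ λ = 4; (λ − 6) = 0 ⇒ λ = 6.
(Check: the roots sum (with multiplicity) to 26, matching trace L = Σdeg = 2·13 = 26.)
Laplacian eigenvalues (increasing order): [0.0, 1.5858, 3.5858, 4.0, 4.4142, 6.0, 6.4142]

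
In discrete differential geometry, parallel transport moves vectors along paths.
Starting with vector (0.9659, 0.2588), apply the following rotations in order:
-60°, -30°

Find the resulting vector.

Total rotation: (-60°) + (-30°) = -90°. Final vector: (0.2588, -0.9659)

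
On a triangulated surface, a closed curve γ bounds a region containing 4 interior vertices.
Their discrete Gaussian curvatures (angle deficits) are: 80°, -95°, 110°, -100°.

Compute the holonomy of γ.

Holonomy = total enclosed curvature = 80° + (-95°) + 110° + (-100°) = -5°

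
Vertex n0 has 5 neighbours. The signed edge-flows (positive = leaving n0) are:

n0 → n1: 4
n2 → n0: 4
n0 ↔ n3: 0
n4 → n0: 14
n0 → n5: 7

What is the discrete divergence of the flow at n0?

Divergence = sum of outgoing flows = 4 + (-4) + 0 + (-14) + 7 = -7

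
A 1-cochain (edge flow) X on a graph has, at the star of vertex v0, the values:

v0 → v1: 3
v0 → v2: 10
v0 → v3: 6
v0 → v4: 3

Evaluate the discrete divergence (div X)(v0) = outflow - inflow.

Divergence = sum of outgoing flows = 3 + 10 + 6 + 3 = 22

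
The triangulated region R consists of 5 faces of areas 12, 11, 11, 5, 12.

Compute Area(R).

12 + 11 + 11 + 5 + 12 = 51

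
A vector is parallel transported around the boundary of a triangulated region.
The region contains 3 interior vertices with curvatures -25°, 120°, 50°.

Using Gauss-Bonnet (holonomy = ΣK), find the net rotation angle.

Holonomy = total enclosed curvature = (-25°) + 120° + 50° = 145°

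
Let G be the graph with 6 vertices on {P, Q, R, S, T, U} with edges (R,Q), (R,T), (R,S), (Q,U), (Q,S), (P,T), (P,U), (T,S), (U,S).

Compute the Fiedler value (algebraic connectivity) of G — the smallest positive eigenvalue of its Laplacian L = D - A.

Degrees: deg(P) = 2, deg(Q) = 3, deg(R) = 3, deg(S) = 4, deg(T) = 3, deg(U) = 3.
L = D − A with rows/columns ordered (P, Q, R, S, T, U):
  [ 2,  0,  0,  0, -1, -1]
  [ 0,  3, -1, -1,  0, -1]
  [ 0, -1,  3, -1, -1,  0]
  [ 0, -1, -1,  4, -1, -1]
  [-1,  0, -1, -1,  3,  0]
  [-1, -1,  0, -1,  0,  3]
Characteristic polynomial: det(λI − L) = λ(λ² − 7λ + 9)(λ² − 7λ + 11)(λ − 4).
Roots: λ = 0; (λ² − 7λ + 9) = 0 ⇒ λ = (7 ± √13)/2 ≈ 1.6972, 5.3028; (λ² − 7λ + 11) = 0 ⇒ λ = (7 ± √5)/2 ≈ 2.382, 4.618; (λ − 4) = 0 ⇒ λ = 4.
(Check: the roots sum (with multiplicity) to 18, matching trace L = Σdeg = 2·9 = 18.)
Laplacian eigenvalues: [0.0, 1.6972, 2.382, 4.0, 4.618, 5.3028]. Algebraic connectivity (smallest non-zero eigenvalue) = 1.6972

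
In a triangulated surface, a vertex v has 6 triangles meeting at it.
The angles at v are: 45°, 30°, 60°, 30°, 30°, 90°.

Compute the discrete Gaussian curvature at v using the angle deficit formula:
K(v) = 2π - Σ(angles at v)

Sum of angles = 285°. K = 360° - 285° = 75° = 5π/12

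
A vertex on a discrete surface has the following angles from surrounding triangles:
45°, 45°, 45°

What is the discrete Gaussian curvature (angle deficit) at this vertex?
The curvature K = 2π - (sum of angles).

Sum of angles = 135°. K = 360° - 135° = 225°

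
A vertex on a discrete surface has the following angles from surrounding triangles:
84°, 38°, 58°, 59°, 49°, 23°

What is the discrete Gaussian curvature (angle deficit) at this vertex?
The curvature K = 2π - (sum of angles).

Sum of angles = 311°. K = 360° - 311° = 49° = 49π/180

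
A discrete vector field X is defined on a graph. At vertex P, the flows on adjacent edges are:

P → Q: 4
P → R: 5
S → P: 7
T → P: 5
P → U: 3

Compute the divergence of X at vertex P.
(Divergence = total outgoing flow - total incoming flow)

Divergence = sum of outgoing flows = 4 + 5 + (-7) + (-5) + 3 = 0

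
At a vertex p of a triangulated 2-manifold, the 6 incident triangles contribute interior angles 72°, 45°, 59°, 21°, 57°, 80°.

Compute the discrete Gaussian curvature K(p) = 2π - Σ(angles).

Sum of angles = 334°. K = 360° - 334° = 26° = 13π/90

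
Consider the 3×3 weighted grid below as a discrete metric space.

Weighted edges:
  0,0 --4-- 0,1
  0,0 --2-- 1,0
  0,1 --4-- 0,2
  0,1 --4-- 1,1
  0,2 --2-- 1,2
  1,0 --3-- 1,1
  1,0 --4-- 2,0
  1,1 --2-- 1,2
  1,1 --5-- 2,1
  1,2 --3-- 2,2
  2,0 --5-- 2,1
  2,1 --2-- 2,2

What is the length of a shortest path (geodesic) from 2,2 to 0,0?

Shortest path: 2,2 → 1,2 → 1,1 → 1,0 → 0,0, total weight = 10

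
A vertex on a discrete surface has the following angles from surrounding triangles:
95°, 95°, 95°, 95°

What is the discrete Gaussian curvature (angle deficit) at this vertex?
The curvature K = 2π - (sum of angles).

Sum of angles = 380°. K = 360° - 380° = -20°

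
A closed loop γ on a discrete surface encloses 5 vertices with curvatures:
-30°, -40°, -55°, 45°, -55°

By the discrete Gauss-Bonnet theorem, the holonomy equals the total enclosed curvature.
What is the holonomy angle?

Holonomy = total enclosed curvature = (-30°) + (-40°) + (-55°) + 45° + (-55°) = -135°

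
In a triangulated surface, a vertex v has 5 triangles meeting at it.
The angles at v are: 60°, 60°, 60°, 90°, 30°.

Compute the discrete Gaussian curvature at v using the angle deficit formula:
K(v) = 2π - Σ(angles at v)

Sum of angles = 300°. K = 360° - 300° = 60°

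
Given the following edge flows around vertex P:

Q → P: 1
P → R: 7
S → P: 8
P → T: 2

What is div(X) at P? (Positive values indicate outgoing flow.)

Divergence = sum of outgoing flows = (-1) + 7 + (-8) + 2 = 0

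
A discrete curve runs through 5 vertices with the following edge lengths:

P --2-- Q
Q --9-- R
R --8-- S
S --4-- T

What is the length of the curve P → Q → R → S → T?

Arc length = 2 + 9 + 8 + 4 = 23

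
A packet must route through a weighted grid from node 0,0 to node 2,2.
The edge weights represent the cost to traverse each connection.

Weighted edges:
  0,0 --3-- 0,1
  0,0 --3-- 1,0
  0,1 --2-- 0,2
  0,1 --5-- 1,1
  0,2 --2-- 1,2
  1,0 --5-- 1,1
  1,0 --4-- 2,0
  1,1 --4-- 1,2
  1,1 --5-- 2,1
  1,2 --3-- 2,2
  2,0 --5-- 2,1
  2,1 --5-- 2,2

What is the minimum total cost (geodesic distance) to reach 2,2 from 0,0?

Shortest path: 0,0 → 0,1 → 0,2 → 1,2 → 2,2, total weight = 10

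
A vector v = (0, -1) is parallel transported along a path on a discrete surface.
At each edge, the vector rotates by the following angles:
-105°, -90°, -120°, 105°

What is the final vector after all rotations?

Total rotation: (-105°) + (-90°) + (-120°) + 105° = -210° ≡ 150° (mod 360°). Final vector: (0.5000, 0.8660)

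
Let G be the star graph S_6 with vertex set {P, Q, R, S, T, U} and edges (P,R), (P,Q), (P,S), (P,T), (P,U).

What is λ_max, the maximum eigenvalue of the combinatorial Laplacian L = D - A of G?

The star S_6 is the complete bipartite graph K_{1,5} (one hub of degree 5, 5 leaves of degree 1). The Laplacian spectrum of K_{p,q} is 0, p (multiplicity q−1), q (multiplicity p−1), p+q. With p = 1, q = 5: 0 once, 1 with multiplicity 4, and 6 once. (Check: trace L = sum of degrees = 10 = 4·1 + 6.)
Laplacian eigenvalues: [0.0, 1.0, 1.0, 1.0, 1.0, 6.0]. Largest eigenvalue (spectral radius) = 6.0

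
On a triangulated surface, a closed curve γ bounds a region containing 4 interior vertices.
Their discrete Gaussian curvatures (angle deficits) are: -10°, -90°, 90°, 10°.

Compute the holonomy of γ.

Holonomy = total enclosed curvature = (-10°) + (-90°) + 90° + 10° = 0°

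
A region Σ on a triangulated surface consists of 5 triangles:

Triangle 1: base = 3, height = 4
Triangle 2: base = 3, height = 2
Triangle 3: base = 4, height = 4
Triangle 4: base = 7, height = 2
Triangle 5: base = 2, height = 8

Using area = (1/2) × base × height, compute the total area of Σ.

(1/2)×3×4 + (1/2)×3×2 + (1/2)×4×4 + (1/2)×7×2 + (1/2)×2×8 = 32.0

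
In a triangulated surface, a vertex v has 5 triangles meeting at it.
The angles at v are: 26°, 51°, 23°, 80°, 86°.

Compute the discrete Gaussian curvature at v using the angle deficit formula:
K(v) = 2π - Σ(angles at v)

Sum of angles = 266°. K = 360° - 266° = 94° = 47π/90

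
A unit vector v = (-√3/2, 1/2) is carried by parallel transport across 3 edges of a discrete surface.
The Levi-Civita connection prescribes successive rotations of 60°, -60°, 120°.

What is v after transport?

Total rotation: 60° + (-60°) + 120° = 120°. Final vector: (0, -1)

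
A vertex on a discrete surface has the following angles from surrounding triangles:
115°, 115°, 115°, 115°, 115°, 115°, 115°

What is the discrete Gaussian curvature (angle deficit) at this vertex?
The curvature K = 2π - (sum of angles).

Sum of angles = 805°. K = 360° - 805° = -445°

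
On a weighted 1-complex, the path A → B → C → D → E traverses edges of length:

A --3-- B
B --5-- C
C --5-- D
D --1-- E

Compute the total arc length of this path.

Arc length = 3 + 5 + 5 + 1 = 14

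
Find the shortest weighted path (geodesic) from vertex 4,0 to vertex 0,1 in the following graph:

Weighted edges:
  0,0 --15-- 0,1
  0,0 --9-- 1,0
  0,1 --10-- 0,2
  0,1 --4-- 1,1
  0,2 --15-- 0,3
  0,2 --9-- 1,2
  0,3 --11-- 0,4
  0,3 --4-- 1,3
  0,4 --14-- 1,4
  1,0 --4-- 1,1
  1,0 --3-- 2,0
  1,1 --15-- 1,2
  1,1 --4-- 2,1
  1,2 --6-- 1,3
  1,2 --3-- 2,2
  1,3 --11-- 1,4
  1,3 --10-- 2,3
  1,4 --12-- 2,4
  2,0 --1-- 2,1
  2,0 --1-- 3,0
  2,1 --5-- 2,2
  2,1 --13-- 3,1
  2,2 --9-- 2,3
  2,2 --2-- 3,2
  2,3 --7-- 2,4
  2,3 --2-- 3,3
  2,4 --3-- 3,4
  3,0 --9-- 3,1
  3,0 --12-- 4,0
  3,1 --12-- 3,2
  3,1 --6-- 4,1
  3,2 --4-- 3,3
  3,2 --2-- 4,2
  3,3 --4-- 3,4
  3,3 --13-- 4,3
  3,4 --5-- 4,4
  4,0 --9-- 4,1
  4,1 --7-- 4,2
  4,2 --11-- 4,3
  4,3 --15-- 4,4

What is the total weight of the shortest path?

Shortest path: 4,0 → 3,0 → 2,0 → 2,1 → 1,1 → 0,1, total weight = 22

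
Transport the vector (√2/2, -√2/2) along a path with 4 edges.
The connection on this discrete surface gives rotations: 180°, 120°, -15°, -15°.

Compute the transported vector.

Total rotation: 180° + 120° + (-15°) + (-15°) = 270° ≡ -90° (mod 360°). Final vector: (-0.7071, -0.7071)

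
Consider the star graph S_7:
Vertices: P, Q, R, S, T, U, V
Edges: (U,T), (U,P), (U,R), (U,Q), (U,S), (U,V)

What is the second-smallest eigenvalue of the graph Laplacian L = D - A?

The star S_7 is the complete bipartite graph K_{1,6} (one hub of degree 6, 6 leaves of degree 1). The Laplacian spectrum of K_{p,q} is 0, p (multiplicity q−1), q (multiplicity p−1), p+q. With p = 1, q = 6: 0 once, 1 with multiplicity 5, and 7 once. (Check: trace L = sum of degrees = 12 = 5·1 + 7.)
Laplacian eigenvalues: [0.0, 1.0, 1.0, 1.0, 1.0, 1.0, 7.0]. Algebraic connectivity (smallest non-zero eigenvalue) = 1.0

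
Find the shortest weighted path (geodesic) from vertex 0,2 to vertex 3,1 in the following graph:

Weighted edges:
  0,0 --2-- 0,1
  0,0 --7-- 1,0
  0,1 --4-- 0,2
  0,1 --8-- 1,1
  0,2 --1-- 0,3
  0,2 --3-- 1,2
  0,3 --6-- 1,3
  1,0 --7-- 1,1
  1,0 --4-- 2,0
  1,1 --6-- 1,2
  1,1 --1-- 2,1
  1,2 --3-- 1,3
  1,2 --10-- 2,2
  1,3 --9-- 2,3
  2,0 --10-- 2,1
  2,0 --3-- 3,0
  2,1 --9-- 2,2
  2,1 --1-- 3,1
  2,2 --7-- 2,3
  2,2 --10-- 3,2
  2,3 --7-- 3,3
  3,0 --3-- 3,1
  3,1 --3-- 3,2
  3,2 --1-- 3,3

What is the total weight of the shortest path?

Shortest path: 0,2 → 1,2 → 1,1 → 2,1 → 3,1, total weight = 11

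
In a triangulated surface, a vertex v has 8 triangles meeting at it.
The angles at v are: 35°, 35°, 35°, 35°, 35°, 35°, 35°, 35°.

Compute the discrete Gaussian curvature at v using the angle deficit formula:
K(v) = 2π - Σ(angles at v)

Sum of angles = 280°. K = 360° - 280° = 80° = 4π/9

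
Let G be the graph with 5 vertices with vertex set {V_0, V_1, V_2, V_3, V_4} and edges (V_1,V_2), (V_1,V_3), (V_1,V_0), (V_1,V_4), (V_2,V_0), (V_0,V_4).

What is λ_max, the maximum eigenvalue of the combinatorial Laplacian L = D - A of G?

Degrees: deg(V_0) = 3, deg(V_1) = 4, deg(V_2) = 2, deg(V_3) = 1, deg(V_4) = 2.
L = D − A with rows/columns ordered (V_0, V_1, V_2, V_3, V_4):
  [ 3, -1, -1,  0, -1]
  [-1,  4, -1, -1, -1]
  [-1, -1,  2,  0,  0]
  [ 0, -1,  0,  1,  0]
  [-1, -1,  0,  0,  2]
Characteristic polynomial: det(λI − L) = λ(λ − 1)(λ − 2)(λ − 4)(λ − 5).
Roots: λ = 0; (λ − 1) = 0 ⇒ λ = 1; (λ − 2) = 0 ⇒ λ = 2; (λ − 4) = 0 ⇒ λ = 4; (λ − 5) = 0 ⇒ λ = 5.
(Check: the roots sum (with multiplicity) to 12, matching trace L = Σdeg = 2·6 = 12.)
Laplacian eigenvalues: [0.0, 1.0, 2.0, 4.0, 5.0]. Largest eigenvalue (spectral radius) = 5.0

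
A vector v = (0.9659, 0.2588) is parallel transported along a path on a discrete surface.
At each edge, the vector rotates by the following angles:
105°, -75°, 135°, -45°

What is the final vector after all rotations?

Total rotation: 105° + (-75°) + 135° + (-45°) = 120°. Final vector: (-0.7071, 0.7071)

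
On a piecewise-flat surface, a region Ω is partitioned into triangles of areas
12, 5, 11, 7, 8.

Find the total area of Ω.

12 + 5 + 11 + 7 + 8 = 43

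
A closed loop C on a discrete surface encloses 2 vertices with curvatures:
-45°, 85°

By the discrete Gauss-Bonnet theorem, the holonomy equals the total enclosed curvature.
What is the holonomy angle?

Holonomy = total enclosed curvature = (-45°) + 85° = 40°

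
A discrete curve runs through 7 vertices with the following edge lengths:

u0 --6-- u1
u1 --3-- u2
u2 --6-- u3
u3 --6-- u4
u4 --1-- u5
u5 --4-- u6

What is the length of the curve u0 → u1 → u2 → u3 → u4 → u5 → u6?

Arc length = 6 + 3 + 6 + 6 + 1 + 4 = 26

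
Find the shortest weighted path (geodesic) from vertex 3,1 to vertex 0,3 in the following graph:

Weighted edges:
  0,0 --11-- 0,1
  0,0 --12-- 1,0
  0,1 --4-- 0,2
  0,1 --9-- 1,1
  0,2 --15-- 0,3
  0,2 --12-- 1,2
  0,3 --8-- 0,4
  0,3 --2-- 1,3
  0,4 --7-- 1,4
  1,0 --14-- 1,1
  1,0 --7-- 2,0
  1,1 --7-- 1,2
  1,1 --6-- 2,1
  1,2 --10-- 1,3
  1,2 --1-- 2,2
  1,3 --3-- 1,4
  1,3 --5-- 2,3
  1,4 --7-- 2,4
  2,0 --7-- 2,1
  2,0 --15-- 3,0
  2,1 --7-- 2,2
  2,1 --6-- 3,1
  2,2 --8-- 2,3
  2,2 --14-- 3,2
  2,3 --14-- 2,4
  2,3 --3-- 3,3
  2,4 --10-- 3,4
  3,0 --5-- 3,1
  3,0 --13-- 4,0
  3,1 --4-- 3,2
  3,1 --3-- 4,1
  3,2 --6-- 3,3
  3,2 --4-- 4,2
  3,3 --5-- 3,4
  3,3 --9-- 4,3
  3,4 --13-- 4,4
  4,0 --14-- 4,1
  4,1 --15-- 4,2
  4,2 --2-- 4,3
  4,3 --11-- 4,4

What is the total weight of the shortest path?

Shortest path: 3,1 → 3,2 → 3,3 → 2,3 → 1,3 → 0,3, total weight = 20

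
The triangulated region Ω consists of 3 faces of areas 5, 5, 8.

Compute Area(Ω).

5 + 5 + 8 = 18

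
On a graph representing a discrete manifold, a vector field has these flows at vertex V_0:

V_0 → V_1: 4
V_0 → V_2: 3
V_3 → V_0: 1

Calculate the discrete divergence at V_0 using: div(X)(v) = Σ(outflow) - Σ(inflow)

Divergence = sum of outgoing flows = 4 + 3 + (-1) = 6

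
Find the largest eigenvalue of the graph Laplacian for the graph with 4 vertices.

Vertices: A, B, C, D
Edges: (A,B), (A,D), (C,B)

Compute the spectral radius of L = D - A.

Degrees: deg(A) = 2, deg(B) = 2, deg(C) = 1, deg(D) = 1.
L = D − A with rows/columns ordered (A, B, C, D):
  [ 2, -1,  0, -1]
  [-1,  2, -1,  0]
  [ 0, -1,  1,  0]
  [-1,  0,  0,  1]
Characteristic polynomial: det(λI − L) = λ(λ² − 4λ + 2)(λ − 2).
Roots: λ = 0; (λ² − 4λ + 2) = 0 ⇒ λ = 2 ± √2 ≈ 0.5858, 3.4142; (λ − 2) = 0 ⇒ λ = 2.
(Check: the roots sum (with multiplicity) to 6, matching trace L = Σdeg = 2·3 = 6.)
Laplacian eigenvalues: [0.0, 0.5858, 2.0, 3.4142]. Largest eigenvalue (spectral radius) = 3.4142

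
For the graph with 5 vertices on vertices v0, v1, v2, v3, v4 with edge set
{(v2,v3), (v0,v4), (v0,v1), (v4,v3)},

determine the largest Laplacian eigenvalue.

Degrees: deg(v0) = 2, deg(v1) = 1, deg(v2) = 1, deg(v3) = 2, deg(v4) = 2.
L = D − A with rows/columns ordered (v0, v1, v2, v3, v4):
  [ 2, -1,  0,  0, -1]
  [-1,  1,  0,  0,  0]
  [ 0,  0,  1, -1,  0]
  [ 0,  0, -1,  2, -1]
  [-1,  0,  0, -1,  2]
Characteristic polynomial: det(λI − L) = λ(λ² − 3λ + 1)(λ² − 5λ + 5).
Roots: λ = 0; (λ² − 3λ + 1) = 0 ⇒ λ = (3 ± √5)/2 ≈ 0.382, 2.618; (λ² − 5λ + 5) = 0 ⇒ λ = (5 ± √5)/2 ≈ 1.382, 3.618.
(Check: the roots sum (with multiplicity) to 8, matching trace L = Σdeg = 2·4 = 8.)
Laplacian eigenvalues: [0.0, 0.382, 1.382, 2.618, 3.618]. Largest eigenvalue (spectral radius) = 3.618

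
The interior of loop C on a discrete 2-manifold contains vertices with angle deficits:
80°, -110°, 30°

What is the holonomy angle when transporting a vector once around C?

Holonomy = total enclosed curvature = 80° + (-110°) + 30° = 0°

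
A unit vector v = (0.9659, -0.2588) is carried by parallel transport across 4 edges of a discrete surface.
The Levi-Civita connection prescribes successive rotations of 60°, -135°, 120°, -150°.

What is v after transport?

Total rotation: 60° + (-135°) + 120° + (-150°) = -105°. Final vector: (-0.5000, -0.8660)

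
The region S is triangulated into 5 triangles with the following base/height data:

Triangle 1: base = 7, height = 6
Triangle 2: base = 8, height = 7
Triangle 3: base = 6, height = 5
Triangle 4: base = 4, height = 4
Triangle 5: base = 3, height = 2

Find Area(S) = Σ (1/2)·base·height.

(1/2)×7×6 + (1/2)×8×7 + (1/2)×6×5 + (1/2)×4×4 + (1/2)×3×2 = 75.0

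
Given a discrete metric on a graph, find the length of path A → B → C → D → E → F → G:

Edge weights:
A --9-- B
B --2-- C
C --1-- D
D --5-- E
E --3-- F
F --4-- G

Arc length = 9 + 2 + 1 + 5 + 3 + 4 = 24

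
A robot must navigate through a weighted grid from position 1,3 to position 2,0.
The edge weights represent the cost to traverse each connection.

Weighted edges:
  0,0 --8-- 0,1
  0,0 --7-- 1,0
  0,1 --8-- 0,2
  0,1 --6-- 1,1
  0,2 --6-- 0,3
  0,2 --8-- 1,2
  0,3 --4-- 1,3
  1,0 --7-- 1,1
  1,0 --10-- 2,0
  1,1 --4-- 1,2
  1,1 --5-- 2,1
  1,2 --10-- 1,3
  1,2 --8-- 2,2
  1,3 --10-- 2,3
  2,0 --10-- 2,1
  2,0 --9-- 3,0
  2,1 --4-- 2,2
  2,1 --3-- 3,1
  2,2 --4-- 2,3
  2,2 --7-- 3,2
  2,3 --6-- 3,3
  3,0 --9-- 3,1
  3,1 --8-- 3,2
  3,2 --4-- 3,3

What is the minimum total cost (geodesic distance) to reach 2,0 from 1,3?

Shortest path: 1,3 → 2,3 → 2,2 → 2,1 → 2,0, total weight = 28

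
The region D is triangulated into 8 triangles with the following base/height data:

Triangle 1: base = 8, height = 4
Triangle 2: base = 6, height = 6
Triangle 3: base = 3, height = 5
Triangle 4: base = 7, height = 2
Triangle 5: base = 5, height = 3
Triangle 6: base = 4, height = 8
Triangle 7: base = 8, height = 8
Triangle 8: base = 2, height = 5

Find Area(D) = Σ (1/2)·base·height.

(1/2)×8×4 + (1/2)×6×6 + (1/2)×3×5 + (1/2)×7×2 + (1/2)×5×3 + (1/2)×4×8 + (1/2)×8×8 + (1/2)×2×5 = 109.0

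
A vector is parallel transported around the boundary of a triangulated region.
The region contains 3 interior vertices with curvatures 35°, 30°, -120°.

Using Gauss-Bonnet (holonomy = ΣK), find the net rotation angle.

Holonomy = total enclosed curvature = 35° + 30° + (-120°) = -55°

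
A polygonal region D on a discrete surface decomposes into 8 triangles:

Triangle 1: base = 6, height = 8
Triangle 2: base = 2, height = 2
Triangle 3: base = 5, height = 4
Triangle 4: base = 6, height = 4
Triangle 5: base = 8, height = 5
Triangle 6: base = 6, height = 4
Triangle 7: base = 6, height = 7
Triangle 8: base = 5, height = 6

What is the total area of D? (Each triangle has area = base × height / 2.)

(1/2)×6×8 + (1/2)×2×2 + (1/2)×5×4 + (1/2)×6×4 + (1/2)×8×5 + (1/2)×6×4 + (1/2)×6×7 + (1/2)×5×6 = 116.0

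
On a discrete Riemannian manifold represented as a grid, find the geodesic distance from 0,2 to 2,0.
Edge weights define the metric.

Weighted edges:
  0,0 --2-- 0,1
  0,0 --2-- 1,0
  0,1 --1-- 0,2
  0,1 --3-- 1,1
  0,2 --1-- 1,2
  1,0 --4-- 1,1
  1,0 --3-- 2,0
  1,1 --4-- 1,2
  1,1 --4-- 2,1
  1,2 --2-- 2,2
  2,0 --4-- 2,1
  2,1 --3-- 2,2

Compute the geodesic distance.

Shortest path: 0,2 → 0,1 → 0,0 → 1,0 → 2,0, total weight = 8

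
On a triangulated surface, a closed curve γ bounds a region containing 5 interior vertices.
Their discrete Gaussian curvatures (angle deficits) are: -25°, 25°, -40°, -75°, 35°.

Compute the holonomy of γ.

Holonomy = total enclosed curvature = (-25°) + 25° + (-40°) + (-75°) + 35° = -80°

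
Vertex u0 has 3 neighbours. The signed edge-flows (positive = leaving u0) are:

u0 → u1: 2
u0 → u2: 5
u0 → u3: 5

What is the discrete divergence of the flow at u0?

Divergence = sum of outgoing flows = 2 + 5 + 5 = 12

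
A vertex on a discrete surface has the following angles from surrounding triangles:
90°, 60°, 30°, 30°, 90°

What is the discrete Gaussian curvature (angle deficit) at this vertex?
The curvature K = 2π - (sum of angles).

Sum of angles = 300°. K = 360° - 300° = 60°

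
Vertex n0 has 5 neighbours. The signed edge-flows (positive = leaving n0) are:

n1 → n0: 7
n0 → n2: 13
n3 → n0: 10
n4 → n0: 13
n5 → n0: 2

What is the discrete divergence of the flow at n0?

Divergence = sum of outgoing flows = (-7) + 13 + (-10) + (-13) + (-2) = -19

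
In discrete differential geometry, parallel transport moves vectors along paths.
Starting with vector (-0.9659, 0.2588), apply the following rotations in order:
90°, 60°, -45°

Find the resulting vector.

Total rotation: 90° + 60° + (-45°) = 105°. Final vector: (0, -1)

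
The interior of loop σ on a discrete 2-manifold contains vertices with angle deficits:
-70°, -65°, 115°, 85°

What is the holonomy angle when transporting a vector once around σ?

Holonomy = total enclosed curvature = (-70°) + (-65°) + 115° + 85° = 65°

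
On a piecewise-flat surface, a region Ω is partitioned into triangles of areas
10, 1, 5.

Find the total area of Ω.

10 + 1 + 5 = 16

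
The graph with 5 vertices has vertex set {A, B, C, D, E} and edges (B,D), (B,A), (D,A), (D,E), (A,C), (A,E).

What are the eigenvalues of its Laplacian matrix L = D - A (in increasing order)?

Degrees: deg(A) = 4, deg(B) = 2, deg(C) = 1, deg(D) = 3, deg(E) = 2.
L = D − A with rows/columns ordered (A, B, C, D, E):
  [ 4, -1, -1, -1, -1]
  [-1,  2,  0, -1,  0]
  [-1,  0,  1,  0,  0]
  [-1, -1,  0,  3, -1]
  [-1,  0,  0, -1,  2]
Characteristic polynomial: det(λI − L) = λ(λ − 1)(λ − 2)(λ − 4)(λ − 5).
Roots: λ = 0; (λ − 1) = 0 ⇒ λ = 1; (λ − 2) = 0 ⇒ λ = 2; (λ − 4) = 0 ⇒ λ = 4; (λ − 5) = 0 ⇒ λ = 5.
(Check: the roots sum (with multiplicity) to 12, matching trace L = Σdeg = 2·6 = 12.)
Laplacian eigenvalues (increasing order): [0.0, 1.0, 2.0, 4.0, 5.0]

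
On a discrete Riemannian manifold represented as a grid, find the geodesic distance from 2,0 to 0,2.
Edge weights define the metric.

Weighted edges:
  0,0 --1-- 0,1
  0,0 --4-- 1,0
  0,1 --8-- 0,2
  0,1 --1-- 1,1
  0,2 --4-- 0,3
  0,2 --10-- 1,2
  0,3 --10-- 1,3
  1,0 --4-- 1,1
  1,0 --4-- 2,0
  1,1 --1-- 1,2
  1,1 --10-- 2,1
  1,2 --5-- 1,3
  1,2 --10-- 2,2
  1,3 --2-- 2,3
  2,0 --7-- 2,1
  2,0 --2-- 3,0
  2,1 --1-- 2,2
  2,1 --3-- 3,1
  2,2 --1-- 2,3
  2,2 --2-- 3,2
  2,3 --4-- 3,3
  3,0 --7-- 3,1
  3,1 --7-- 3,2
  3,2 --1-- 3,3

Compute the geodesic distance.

Shortest path: 2,0 → 1,0 → 0,0 → 0,1 → 0,2, total weight = 17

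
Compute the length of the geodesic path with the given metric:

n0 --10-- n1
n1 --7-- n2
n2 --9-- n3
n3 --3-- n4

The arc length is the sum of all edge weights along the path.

Arc length = 10 + 7 + 9 + 3 = 29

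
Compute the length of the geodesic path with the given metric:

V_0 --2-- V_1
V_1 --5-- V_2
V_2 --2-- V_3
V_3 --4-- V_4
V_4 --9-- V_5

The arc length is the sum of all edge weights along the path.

Arc length = 2 + 5 + 2 + 4 + 9 = 22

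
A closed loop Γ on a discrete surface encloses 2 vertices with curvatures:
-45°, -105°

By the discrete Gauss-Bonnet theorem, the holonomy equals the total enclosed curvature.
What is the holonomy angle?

Holonomy = total enclosed curvature = (-45°) + (-105°) = -150°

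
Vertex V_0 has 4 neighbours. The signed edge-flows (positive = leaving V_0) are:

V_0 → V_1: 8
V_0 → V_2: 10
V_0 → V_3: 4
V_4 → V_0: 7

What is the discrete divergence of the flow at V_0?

Divergence = sum of outgoing flows = 8 + 10 + 4 + (-7) = 15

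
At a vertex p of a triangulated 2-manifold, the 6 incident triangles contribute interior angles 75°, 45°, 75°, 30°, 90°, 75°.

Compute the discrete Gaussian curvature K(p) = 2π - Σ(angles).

Sum of angles = 390°. K = 360° - 390° = -30° = -π/6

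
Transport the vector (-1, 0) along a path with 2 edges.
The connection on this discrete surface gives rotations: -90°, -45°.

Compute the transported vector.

Total rotation: (-90°) + (-45°) = -135°. Final vector: (0.7071, 0.7071)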